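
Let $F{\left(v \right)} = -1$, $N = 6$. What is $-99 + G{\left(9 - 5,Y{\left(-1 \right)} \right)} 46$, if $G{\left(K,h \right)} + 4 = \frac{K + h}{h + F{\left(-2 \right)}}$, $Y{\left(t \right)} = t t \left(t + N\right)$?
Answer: $- \frac{359}{2} \approx -179.5$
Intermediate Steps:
$Y{\left(t \right)} = t^{2} \left(6 + t\right)$ ($Y{\left(t \right)} = t t \left(t + 6\right) = t^{2} \left(6 + t\right)$)
$G{\left(K,h \right)} = -4 + \frac{K + h}{-1 + h}$ ($G{\left(K,h \right)} = -4 + \frac{K + h}{h - 1} = -4 + \frac{K + h}{-1 + h}$)
$-99 + G{\left(9 - 5,Y{\left(-1 \right)} \right)} 46 = -99 + \frac{4 + \left(9 - 5\right) - 3 \left(-1\right)^{2} \left(6 - 1\right)}{-1 + \left(-1\right)^{2} \left(6 - 1\right)} 46 = -99 + \frac{4 + \left(9 - 5\right) - 3 \cdot 1 \cdot 5}{-1 + 1 \cdot 5} \cdot 46 = -99 + \frac{4 + 4 - 15}{-1 + 5} \cdot 46 = -99 + \frac{4 + 4 - 15}{4} \cdot 46 = -99 + \frac{1}{4} \left(-7\right) 46 = -99 - \frac{161}{2} = - \frac{359}{2}$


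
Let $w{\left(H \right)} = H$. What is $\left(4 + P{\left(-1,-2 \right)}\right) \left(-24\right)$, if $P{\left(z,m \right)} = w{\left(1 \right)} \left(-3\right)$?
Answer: $-24$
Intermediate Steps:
$P{\left(z,m \right)} = -3$ ($P{\left(z,m \right)} = 1 \left(-3\right) = -3$)
$\left(4 + P{\left(-1,-2 \right)}\right) \left(-24\right) = \left(4 - 3\right) \left(-24\right) = 1 \left(-24\right) = -24$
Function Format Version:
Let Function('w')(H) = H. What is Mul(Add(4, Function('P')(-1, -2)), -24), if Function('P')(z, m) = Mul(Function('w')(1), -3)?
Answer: -24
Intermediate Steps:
Function('P')(z, m) = -3 (Function('P')(z, m) = Mul(1, -3) = -3)
Mul(Add(4, Function('P')(-1, -2)), -24) = Mul(Add(4, -3), -24) = Mul(1, -24) = -24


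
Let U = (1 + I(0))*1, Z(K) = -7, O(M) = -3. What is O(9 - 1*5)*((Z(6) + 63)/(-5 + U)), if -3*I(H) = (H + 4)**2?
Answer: 18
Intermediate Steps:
I(H) = -(4 + H)**2/3 (I(H) = -(H + 4)**2/3 = -(4 + H)**2/3)
U = -13/3 (U = (1 - (4 + 0)**2/3)*1 = (1 - 1/3*4**2)*1 = (1 - 1/3*16)*1 = (1 - 16/3)*1 = -13/3*1 = -13/3 ≈ -4.3333)
O(9 - 1*5)*((Z(6) + 63)/(-5 + U)) = -3*(-7 + 63)/(-5 - 13/3) = -168/(-28/3) = -168*(-3)/28 = -3*(-6) = 18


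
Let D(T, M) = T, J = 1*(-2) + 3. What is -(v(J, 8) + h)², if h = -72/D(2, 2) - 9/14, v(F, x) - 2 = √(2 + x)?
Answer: -237185/196 + 485*√10/7 ≈ -991.03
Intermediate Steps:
J = 1 (J = -2 + 3 = 1)
v(F, x) = 2 + √(2 + x)
h = -513/14 (h = -72/2 - 9/14 = -72*½ - 9*1/14 = -36 - 9/14 = -513/14 ≈ -36.643)
-(v(J, 8) + h)² = -((2 + √(2 + 8)) - 513/14)² = -((2 + √10) - 513/14)² = -(-485/14 + √10)²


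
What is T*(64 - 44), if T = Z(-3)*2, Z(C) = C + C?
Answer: -240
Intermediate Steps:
Z(C) = 2*C
T = -12 (T = (2*(-3))*2 = -6*2 = -12)
T*(64 - 44) = -12*(64 - 44) = -12*20 = -240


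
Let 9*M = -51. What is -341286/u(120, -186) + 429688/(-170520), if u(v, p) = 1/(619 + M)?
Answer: -637385741273/3045 ≈ -2.0932e+8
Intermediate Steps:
M = -17/3 (M = (⅑)*(-51) = -17/3 ≈ -5.6667)
u(v, p) = 3/1840 (u(v, p) = 1/(619 - 17/3) = 1/(1840/3) = 3/1840)
-341286/u(120, -186) + 429688/(-170520) = -341286/3/1840 + 429688/(-170520) = -341286*1840/3 + 429688*(-1/170520) = -209322080 - 7673/3045 = -637385741273/3045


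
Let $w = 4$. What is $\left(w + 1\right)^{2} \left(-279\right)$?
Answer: $-6975$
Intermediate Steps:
$\left(w + 1\right)^{2} \left(-279\right) = \left(4 + 1\right)^{2} \left(-279\right) = 5^{2} \left(-279\right) = 25 \left(-279\right) = -6975$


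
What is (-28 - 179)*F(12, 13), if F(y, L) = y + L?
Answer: -5175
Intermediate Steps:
F(y, L) = L + y
(-28 - 179)*F(12, 13) = (-28 - 179)*(13 + 12) = -207*25 = -5175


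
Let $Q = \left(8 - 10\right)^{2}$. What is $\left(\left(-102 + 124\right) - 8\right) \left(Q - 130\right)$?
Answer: $-1764$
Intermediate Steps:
$Q = 4$ ($Q = \left(-2\right)^{2} = 4$)
$\left(\left(-102 + 124\right) - 8\right) \left(Q - 130\right) = \left(\left(-102 + 124\right) - 8\right) \left(4 - 130\right) = \left(22 - 8\right) \left(-126\right) = 14 \left(-126\right) = -1764$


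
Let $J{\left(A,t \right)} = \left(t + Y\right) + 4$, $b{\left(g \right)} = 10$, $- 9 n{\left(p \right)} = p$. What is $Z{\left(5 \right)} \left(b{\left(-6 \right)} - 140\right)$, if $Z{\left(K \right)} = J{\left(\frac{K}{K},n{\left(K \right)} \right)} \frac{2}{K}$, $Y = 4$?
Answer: $- \frac{3484}{9} \approx -387.11$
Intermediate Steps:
$n{\left(p \right)} = - \frac{p}{9}$
$J{\left(A,t \right)} = 8 + t$ ($J{\left(A,t \right)} = \left(t + 4\right) + 4 = \left(4 + t\right) + 4 = 8 + t$)
$Z{\left(K \right)} = \frac{2 \left(8 - \frac{K}{9}\right)}{K}$ ($Z{\left(K \right)} = \left(8 - \frac{K}{9}\right) \frac{2}{K} = \frac{2 \left(8 - \frac{K}{9}\right)}{K}$)
$Z{\left(5 \right)} \left(b{\left(-6 \right)} - 140\right) = \left(- \frac{2}{9} + \frac{16}{5}\right) \left(10 - 140\right) = \left(- \frac{2}{9} + 16 \cdot \frac{1}{5}\right) \left(-130\right) = \left(- \frac{2}{9} + \frac{16}{5}\right) \left(-130\right) = \frac{134}{45} \left(-130\right) = - \frac{3484}{9}$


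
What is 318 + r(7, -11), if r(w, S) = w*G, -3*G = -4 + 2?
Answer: 968/3 ≈ 322.67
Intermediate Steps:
G = ⅔ (G = -(-4 + 2)/3 = -⅓*(-2) = ⅔ ≈ 0.66667)
r(w, S) = 2*w/3 (r(w, S) = w*(⅔) = 2*w/3)
318 + r(7, -11) = 318 + (⅔)*7 = 318 + 14/3 = 968/3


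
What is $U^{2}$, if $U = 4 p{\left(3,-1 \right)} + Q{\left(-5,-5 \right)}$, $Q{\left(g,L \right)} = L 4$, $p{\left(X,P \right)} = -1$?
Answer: $576$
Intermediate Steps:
$Q{\left(g,L \right)} = 4 L$
$U = -24$ ($U = 4 \left(-1\right) + 4 \left(-5\right) = -4 - 20 = -24$)
$U^{2} = \left(-24\right)^{2} = 576$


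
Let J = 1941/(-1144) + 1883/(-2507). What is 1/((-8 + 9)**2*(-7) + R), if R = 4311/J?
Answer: -7020239/12413124161 ≈ -0.00056555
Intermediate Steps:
J = -7020239/2868008 (J = 1941*(-1/1144) + 1883*(-1/2507) = -1941/1144 - 1883/2507 = -7020239/2868008 ≈ -2.4478)
R = -12363982488/7020239 (R = 4311/(-7020239/2868008) = 4311*(-2868008/7020239) = -12363982488/7020239 ≈ -1761.2)
1/((-8 + 9)**2*(-7) + R) = 1/((-8 + 9)**2*(-7) - 12363982488/7020239) = 1/(1**2*(-7) - 12363982488/7020239) = 1/(1*(-7) - 12363982488/7020239) = 1/(-7 - 12363982488/7020239) = 1/(-12413124161/7020239) = -7020239/12413124161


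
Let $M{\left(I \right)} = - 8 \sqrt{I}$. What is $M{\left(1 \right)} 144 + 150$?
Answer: $-1002$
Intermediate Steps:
$M{\left(1 \right)} 144 + 150 = - 8 \sqrt{1} \cdot 144 + 150 = \left(-8\right) 1 \cdot 144 + 150 = \left(-8\right) 144 + 150 = -1152 + 150 = -1002$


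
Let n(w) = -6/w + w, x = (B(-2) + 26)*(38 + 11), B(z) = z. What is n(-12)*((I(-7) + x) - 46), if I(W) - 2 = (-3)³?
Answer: -25415/2 ≈ -12708.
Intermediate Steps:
I(W) = -25 (I(W) = 2 + (-3)³ = 2 - 27 = -25)
x = 1176 (x = (-2 + 26)*(38 + 11) = 24*49 = 1176)
n(w) = w - 6/w
n(-12)*((I(-7) + x) - 46) = (-12 - 6/(-12))*((-25 + 1176) - 46) = (-12 - 6*(-1/12))*(1151 - 46) = (-12 + ½)*1105 = -23/2*1105 = -25415/2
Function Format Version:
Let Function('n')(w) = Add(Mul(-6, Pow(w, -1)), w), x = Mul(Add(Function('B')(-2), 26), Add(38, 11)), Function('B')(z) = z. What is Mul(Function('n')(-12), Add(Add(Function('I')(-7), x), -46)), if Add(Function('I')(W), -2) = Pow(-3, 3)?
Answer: Rational(-25415, 2) ≈ -12708.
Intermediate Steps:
Function('I')(W) = -25 (Function('I')(W) = Add(2, Pow(-3, 3)) = Add(2, -27) = -25)
x = 1176 (x = Mul(Add(-2, 26), Add(38, 11)) = Mul(24, 49) = 1176)
Function('n')(w) = Add(w, Mul(-6, Pow(w, -1)))
Mul(Function('n')(-12), Add(Add(Function('I')(-7), x), -46)) = Mul(Add(-12, Mul(-6, Pow(-12, -1))), Add(Add(-25, 1176), -46)) = Mul(Add(-12, Mul(-6, Rational(-1, 12))), Add(1151, -46)) = Mul(Add(-12, Rational(1, 2)), 1105) = Mul(Rational(-23, 2), 1105) = Rational(-25415, 2)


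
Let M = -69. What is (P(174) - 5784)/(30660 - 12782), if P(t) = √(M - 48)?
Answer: -2892/8939 + 3*I*√13/17878 ≈ -0.32353 + 0.00060503*I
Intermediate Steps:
P(t) = 3*I*√13 (P(t) = √(-69 - 48) = √(-117) = 3*I*√13)
(P(174) - 5784)/(30660 - 12782) = (3*I*√13 - 5784)/(30660 - 12782) = (-5784 + 3*I*√13)/17878 = (-5784 + 3*I*√13)*(1/17878) = -2892/8939 + 3*I*√13/17878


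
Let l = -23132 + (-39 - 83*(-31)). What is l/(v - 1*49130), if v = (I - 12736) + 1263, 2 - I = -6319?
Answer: 3433/9047 ≈ 0.37946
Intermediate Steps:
I = 6321 (I = 2 - 1*(-6319) = 2 + 6319 = 6321)
v = -5152 (v = (6321 - 12736) + 1263 = -6415 + 1263 = -5152)
l = -20598 (l = -23132 + (-39 + 2573) = -23132 + 2534 = -20598)
l/(v - 1*49130) = -20598/(-5152 - 1*49130) = -20598/(-5152 - 49130) = -20598/(-54282) = -20598*(-1/54282) = 3433/9047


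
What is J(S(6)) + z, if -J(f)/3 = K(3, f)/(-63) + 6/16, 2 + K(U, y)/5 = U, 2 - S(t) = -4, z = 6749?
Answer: 1133683/168 ≈ 6748.1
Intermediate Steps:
S(t) = 6 (S(t) = 2 - 1*(-4) = 2 + 4 = 6)
K(U, y) = -10 + 5*U
J(f) = -149/168 (J(f) = -3*((-10 + 5*3)/(-63) + 6/16) = -3*((-10 + 15)*(-1/63) + 6*(1/16)) = -3*(5*(-1/63) + 3/8) = -3*(-5/63 + 3/8) = -3*149/504 = -149/168)
J(S(6)) + z = -149/168 + 6749 = 1133683/168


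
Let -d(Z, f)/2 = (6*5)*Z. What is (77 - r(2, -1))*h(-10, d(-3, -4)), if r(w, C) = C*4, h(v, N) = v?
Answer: -810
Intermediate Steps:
d(Z, f) = -60*Z (d(Z, f) = -2*6*5*Z = -60*Z)
r(w, C) = 4*C
(77 - r(2, -1))*h(-10, d(-3, -4)) = (77 - 4*(-1))*(-10) = (77 - 1*(-4))*(-10) = (77 + 4)*(-10) = 81*(-10) = -810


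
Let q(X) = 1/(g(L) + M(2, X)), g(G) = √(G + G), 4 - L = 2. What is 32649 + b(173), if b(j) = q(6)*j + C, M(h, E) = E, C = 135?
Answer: 262445/8 ≈ 32806.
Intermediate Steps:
L = 2 (L = 4 - 1*2 = 4 - 2 = 2)
g(G) = √2*√G (g(G) = √(2*G) = √2*√G)
q(X) = 1/(2 + X) (q(X) = 1/(√2*√2 + X) = 1/(2 + X))
b(j) = 135 + j/8 (b(j) = j/(2 + 6) + 135 = j/8 + 135 = 135 + j/8)
32649 + b(173) = 32649 + (135 + (⅛)*173) = 32649 + (135 + 173/8) = 32649 + 1253/8 = 262445/8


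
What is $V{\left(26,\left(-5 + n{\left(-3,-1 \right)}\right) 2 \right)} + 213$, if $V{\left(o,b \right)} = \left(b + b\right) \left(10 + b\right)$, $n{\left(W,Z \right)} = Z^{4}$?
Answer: $181$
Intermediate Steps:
$V{\left(o,b \right)} = 2 b \left(10 + b\right)$
$V{\left(26,\left(-5 + n{\left(-3,-1 \right)}\right) 2 \right)} + 213 = 2 \left(-5 + \left(-1\right)^{4}\right) 2 \left(10 + \left(-5 + \left(-1\right)^{4}\right) 2\right) + 213 = 2 \left(-5 + 1\right) 2 \left(10 + \left(-5 + 1\right) 2\right) + 213 = 2 \left(\left(-4\right) 2\right) \left(10 - 8\right) + 213 = 2 \left(-8\right) \left(10 - 8\right) + 213 = 2 \left(-8\right) 2 + 213 = -32 + 213 = 181$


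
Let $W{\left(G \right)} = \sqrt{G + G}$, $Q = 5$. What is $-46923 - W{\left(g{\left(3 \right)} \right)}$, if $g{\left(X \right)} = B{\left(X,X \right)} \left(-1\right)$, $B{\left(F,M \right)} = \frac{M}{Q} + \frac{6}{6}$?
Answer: $-46923 - \frac{4 i \sqrt{5}}{5} \approx -46923.0 - 1.7889 i$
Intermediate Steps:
$B{\left(F,M \right)} = 1 + \frac{M}{5}$ ($B{\left(F,M \right)} = \frac{M}{5} + \frac{6}{6} = M \frac{1}{5} + 6 \cdot \frac{1}{6} = \frac{M}{5} + 1 = 1 + \frac{M}{5}$)
$g{\left(X \right)} = -1 - \frac{X}{5}$ ($g{\left(X \right)} = \left(1 + \frac{X}{5}\right) \left(-1\right) = -1 - \frac{X}{5}$)
$W{\left(G \right)} = \sqrt{2} \sqrt{G}$ ($W{\left(G \right)} = \sqrt{2 G} = \sqrt{2} \sqrt{G}$)
$-46923 - W{\left(g{\left(3 \right)} \right)} = -46923 - \sqrt{2} \sqrt{-1 - \frac{3}{5}} = -46923 - \sqrt{2} \sqrt{- \frac{8}{5}} = -46923 - \sqrt{2} \frac{2 i \sqrt{10}}{5} = -46923 - \frac{4 i \sqrt{5}}{5}$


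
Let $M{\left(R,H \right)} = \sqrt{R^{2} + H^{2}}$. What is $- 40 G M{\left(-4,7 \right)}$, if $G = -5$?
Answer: $200 \sqrt{65} \approx 1612.5$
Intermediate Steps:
$M{\left(R,H \right)} = \sqrt{H^{2} + R^{2}}$
$- 40 G M{\left(-4,7 \right)} = \left(-40\right) \left(-5\right) \sqrt{7^{2} + \left(-4\right)^{2}} = 200 \sqrt{49 + 16} = 200 \sqrt{65}$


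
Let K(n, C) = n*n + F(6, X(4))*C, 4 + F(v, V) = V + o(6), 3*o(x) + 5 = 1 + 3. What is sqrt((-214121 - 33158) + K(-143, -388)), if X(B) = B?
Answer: I*sqrt(2040306)/3 ≈ 476.13*I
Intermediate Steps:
o(x) = -1/3 (o(x) = -5/3 + (1 + 3)/3 = -5/3 + (1/3)*4 = -5/3 + 4/3 = -1/3)
F(v, V) = -13/3 + V (F(v, V) = -4 + (V - 1/3) = -4 + (-1/3 + V) = -13/3 + V)
K(n, C) = n**2 - C/3 (K(n, C) = n*n + (-13/3 + 4)*C = n**2 - C/3)
sqrt((-214121 - 33158) + K(-143, -388)) = sqrt((-214121 - 33158) + ((-143)**2 - 1/3*(-388))) = sqrt(-247279 + (20449 + 388/3)) = sqrt(-247279 + 61735/3) = sqrt(-680102/3) = I*sqrt(2040306)/3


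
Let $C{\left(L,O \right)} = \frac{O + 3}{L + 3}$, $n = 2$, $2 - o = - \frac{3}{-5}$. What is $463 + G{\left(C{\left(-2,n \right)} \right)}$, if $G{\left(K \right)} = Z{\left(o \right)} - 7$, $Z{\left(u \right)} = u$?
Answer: $\frac{2287}{5} \approx 457.4$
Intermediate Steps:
$o = \frac{7}{5}$ ($o = 2 - - \frac{3}{-5} = 2 - \left(-3\right) \left(- \frac{1}{5}\right) = 2 - \frac{3}{5} = \frac{7}{5} \approx 1.4$)
$C{\left(L,O \right)} = \frac{3 + O}{3 + L}$
$G{\left(K \right)} = - \frac{28}{5}$ ($G{\left(K \right)} = \frac{7}{5} - 7 = - \frac{28}{5}$)
$463 + G{\left(C{\left(-2,n \right)} \right)} = 463 - \frac{28}{5} = \frac{2287}{5}$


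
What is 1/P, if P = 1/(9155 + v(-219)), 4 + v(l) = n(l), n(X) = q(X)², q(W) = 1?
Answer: 9152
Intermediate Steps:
n(X) = 1 (n(X) = 1² = 1)
v(l) = -3 (v(l) = -4 + 1 = -3)
P = 1/9152 (P = 1/(9155 - 3) = 1/9152 ≈ 0.00010927)
1/P = 1/(1/9152) = 9152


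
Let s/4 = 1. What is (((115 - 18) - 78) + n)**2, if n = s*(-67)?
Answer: 62001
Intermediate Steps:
s = 4 (s = 4*1 = 4)
n = -268 (n = 4*(-67) = -268)
(((115 - 18) - 78) + n)**2 = (((115 - 18) - 78) - 268)**2 = ((97 - 78) - 268)**2 = (19 - 268)**2 = (-249)**2 = 62001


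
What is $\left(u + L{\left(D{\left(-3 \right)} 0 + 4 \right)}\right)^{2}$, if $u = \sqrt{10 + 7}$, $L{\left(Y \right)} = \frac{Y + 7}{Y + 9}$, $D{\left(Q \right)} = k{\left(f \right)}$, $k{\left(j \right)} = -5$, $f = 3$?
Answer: $\frac{2994}{169} + \frac{22 \sqrt{17}}{13} \approx 24.694$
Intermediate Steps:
$D{\left(Q \right)} = -5$
$L{\left(Y \right)} = \frac{7 + Y}{9 + Y}$
$u = \sqrt{17} \approx 4.1231$
$\left(u + L{\left(D{\left(-3 \right)} 0 + 4 \right)}\right)^{2} = \left(\sqrt{17} + \frac{7 + \left(\left(-5\right) 0 + 4\right)}{9 + \left(\left(-5\right) 0 + 4\right)}\right)^{2} = \left(\sqrt{17} + \frac{7 + \left(0 + 4\right)}{9 + \left(0 + 4\right)}\right)^{2} = \left(\sqrt{17} + \frac{7 + 4}{9 + 4}\right)^{2} = \left(\sqrt{17} + \frac{1}{13} \cdot 11\right)^{2} = \left(\sqrt{17} + \frac{11}{13}\right)^{2} = \left(\frac{11}{13} + \sqrt{17}\right)^{2}$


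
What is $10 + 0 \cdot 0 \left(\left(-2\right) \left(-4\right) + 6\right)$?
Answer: $10$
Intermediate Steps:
$10 + 0 \cdot 0 \left(\left(-2\right) \left(-4\right) + 6\right) = 10 + 0 \left(8 + 6\right) = 10 + 0 \cdot 14 = 10 + 0 = 10$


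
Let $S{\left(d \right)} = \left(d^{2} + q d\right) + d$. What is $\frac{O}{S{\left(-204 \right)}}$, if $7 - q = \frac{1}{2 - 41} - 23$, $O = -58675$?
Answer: $- \frac{762775}{458728} \approx -1.6628$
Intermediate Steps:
$q = \frac{1171}{39}$ ($q = 7 - \left(\frac{1}{2 - 41} - 23\right) = 7 - \left(\frac{1}{-39} - 23\right) = 7 - \left(- \frac{1}{39} - 23\right) = 7 - - \frac{898}{39} = 7 + \frac{898}{39} = \frac{1171}{39} \approx 30.026$)
$S{\left(d \right)} = d^{2} + \frac{1210 d}{39}$ ($S{\left(d \right)} = \left(d^{2} + \frac{1171 d}{39}\right) + d = d^{2} + \frac{1210 d}{39}$)
$\frac{O}{S{\left(-204 \right)}} = - \frac{58675}{\frac{1}{39} \left(-204\right) \left(1210 + 39 \left(-204\right)\right)} = - \frac{58675}{\frac{1}{39} \left(-204\right) \left(1210 - 7956\right)} = - \frac{58675}{\frac{1}{39} \left(-204\right) \left(-6746\right)} = - \frac{58675}{\frac{458728}{13}} = \left(-58675\right) \frac{13}{458728} = - \frac{762775}{458728}$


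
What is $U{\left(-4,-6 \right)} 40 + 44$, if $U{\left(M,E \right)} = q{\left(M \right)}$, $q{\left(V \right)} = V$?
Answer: $-116$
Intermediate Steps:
$U{\left(M,E \right)} = M$
$U{\left(-4,-6 \right)} 40 + 44 = \left(-4\right) 40 + 44 = -160 + 44 = -116$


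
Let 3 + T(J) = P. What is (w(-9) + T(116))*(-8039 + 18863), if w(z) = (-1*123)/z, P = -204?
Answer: -2092640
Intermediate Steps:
T(J) = -207 (T(J) = -3 - 204 = -207)
w(z) = -123/z
(w(-9) + T(116))*(-8039 + 18863) = (-123/(-9) - 207)*(-8039 + 18863) = (-123*(-1/9) - 207)*10824 = (41/3 - 207)*10824 = -580/3*10824 = -2092640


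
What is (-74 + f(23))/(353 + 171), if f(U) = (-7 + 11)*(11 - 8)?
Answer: -31/262 ≈ -0.11832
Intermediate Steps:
f(U) = 12 (f(U) = 4*3 = 12)
(-74 + f(23))/(353 + 171) = (-74 + 12)/(353 + 171) = -62/524 = -62*1/524 = -31/262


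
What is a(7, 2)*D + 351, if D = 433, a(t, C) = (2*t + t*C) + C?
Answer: 13341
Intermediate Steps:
a(t, C) = C + 2*t + C*t (a(t, C) = (2*t + C*t) + C = C + 2*t + C*t)
a(7, 2)*D + 351 = (2 + 2*7 + 2*7)*433 + 351 = (2 + 14 + 14)*433 + 351 = 30*433 + 351 = 12990 + 351 = 13341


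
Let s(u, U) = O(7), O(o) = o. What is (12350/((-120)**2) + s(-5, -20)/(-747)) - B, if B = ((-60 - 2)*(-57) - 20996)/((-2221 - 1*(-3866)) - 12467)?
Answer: -10998553/14371616 ≈ -0.76530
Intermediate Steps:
s(u, U) = 7
B = 8731/5411 (B = (-62*(-57) - 20996)/((-2221 + 3866) - 12467) = (3534 - 20996)/(1645 - 12467) = -17462/(-10822) = -17462*(-1/10822) = 8731/5411 ≈ 1.6136)
(12350/((-120)**2) + s(-5, -20)/(-747)) - B = (12350/((-120)**2) + 7/(-747)) - 1*8731/5411 = (12350/14400 + 7*(-1/747)) - 8731/5411 = (12350*(1/14400) - 7/747) - 8731/5411 = (247/288 - 7/747) - 8731/5411 = 2253/2656 - 8731/5411 = -10998553/14371616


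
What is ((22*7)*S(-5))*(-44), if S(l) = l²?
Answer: -169400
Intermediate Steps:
((22*7)*S(-5))*(-44) = ((22*7)*(-5)²)*(-44) = (154*25)*(-44) = 3850*(-44) = -169400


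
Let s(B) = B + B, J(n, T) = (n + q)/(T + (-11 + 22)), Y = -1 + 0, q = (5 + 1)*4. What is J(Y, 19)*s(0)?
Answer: 0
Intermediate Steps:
q = 24 (q = 6*4 = 24)
Y = -1
J(n, T) = (24 + n)/(11 + T) (J(n, T) = (n + 24)/(T + (-11 + 22)) = (24 + n)/(T + 11) = (24 + n)/(11 + T))
s(B) = 2*B
J(Y, 19)*s(0) = ((24 - 1)/(11 + 19))*(2*0) = (23/30)*0 = 0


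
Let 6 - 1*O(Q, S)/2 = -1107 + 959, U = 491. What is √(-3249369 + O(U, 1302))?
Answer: I*√3249061 ≈ 1802.5*I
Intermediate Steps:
O(Q, S) = 308 (O(Q, S) = 12 - 2*(-1107 + 959) = 12 - 2*(-148) = 12 + 296 = 308)
√(-3249369 + O(U, 1302)) = √(-3249369 + 308) = √(-3249061) = I*√3249061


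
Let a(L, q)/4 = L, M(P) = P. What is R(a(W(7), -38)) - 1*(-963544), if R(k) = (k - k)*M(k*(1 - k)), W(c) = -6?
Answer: 963544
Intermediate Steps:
a(L, q) = 4*L
R(k) = 0 (R(k) = (k - k)*(k*(1 - k)) = 0*(k*(1 - k)) = 0)
R(a(W(7), -38)) - 1*(-963544) = 0 - 1*(-963544) = 0 + 963544 = 963544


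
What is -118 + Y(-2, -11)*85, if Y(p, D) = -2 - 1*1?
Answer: -373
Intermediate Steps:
Y(p, D) = -3 (Y(p, D) = -2 - 1 = -3)
-118 + Y(-2, -11)*85 = -118 - 3*85 = -118 - 255 = -373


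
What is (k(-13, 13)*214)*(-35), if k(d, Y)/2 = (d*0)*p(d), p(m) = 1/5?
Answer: 0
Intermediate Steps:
p(m) = ⅕
k(d, Y) = 0 (k(d, Y) = 2*((d*0)*(⅕)) = 2*(0*(⅕)) = 2*0 = 0)
(k(-13, 13)*214)*(-35) = (0*214)*(-35) = 0*(-35) = 0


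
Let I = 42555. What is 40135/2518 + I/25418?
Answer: 281826230/16000631 ≈ 17.613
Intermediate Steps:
40135/2518 + I/25418 = 40135/2518 + 42555/25418 = 281826230/16000631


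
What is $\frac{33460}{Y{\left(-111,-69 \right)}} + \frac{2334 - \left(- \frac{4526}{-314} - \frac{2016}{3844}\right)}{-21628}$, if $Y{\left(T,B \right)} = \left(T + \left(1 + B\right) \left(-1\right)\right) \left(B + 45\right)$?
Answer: $\frac{13603042521383}{420948640524} \approx 32.315$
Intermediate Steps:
$Y{\left(T,B \right)} = \left(45 + B\right) \left(-1 + T - B\right)$ ($Y{\left(T,B \right)} = \left(T - \left(1 + B\right)\right) \left(45 + B\right) = \left(-1 + T - B\right) \left(45 + B\right) = \left(45 + B\right) \left(-1 + T - B\right)$)
$\frac{33460}{Y{\left(-111,-69 \right)}} + \frac{2334 - \left(- \frac{4526}{-314} - \frac{2016}{3844}\right)}{-21628} = \frac{33460}{-45 - \left(-69\right)^{2} - -3174 + 45 \left(-111\right) - -7659} + \frac{2334 - \left(- \frac{4526}{-314} - \frac{2016}{3844}\right)}{-21628} = \frac{33460}{-45 - 4761 + 3174 - 4995 + 7659} + \left(2334 - \left(\left(-4526\right) \left(- \frac{1}{314}\right) - \frac{504}{961}\right)\right) \left(- \frac{1}{21628}\right) = \frac{33460}{-45 - 4761 + 3174 - 4995 + 7659} + \left(2334 - \left(\frac{2263}{157} - \frac{504}{961}\right)\right) \left(- \frac{1}{21628}\right) = \frac{33460}{1032} + \left(2334 - \frac{2095615}{150877}\right) \left(- \frac{1}{21628}\right) = 33460 \cdot \frac{1}{1032} + \left(2334 - \frac{2095615}{150877}\right) \left(- \frac{1}{21628}\right) = \frac{8365}{258} + \frac{350051303}{150877} \left(- \frac{1}{21628}\right) = \frac{8365}{258} - \frac{350051303}{3263167756} = \frac{13603042521383}{420948640524}$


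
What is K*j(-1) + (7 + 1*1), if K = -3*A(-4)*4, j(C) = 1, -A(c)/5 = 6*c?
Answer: -1432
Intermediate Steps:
A(c) = -30*c
K = -1440 (K = -(-90)*(-4)*4 = -3*120*4 = -360*4 = -1440)
K*j(-1) + (7 + 1*1) = -1440*1 + (7 + 1*1) = -1440 + (7 + 1) = -1440 + 8 = -1432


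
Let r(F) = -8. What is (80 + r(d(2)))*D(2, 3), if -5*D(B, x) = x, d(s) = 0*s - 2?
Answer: -216/5 ≈ -43.200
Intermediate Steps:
d(s) = -2 (d(s) = 0 - 2 = -2)
D(B, x) = -x/5
(80 + r(d(2)))*D(2, 3) = (80 - 8)*(-⅕*3) = 72*(-⅗) = -216/5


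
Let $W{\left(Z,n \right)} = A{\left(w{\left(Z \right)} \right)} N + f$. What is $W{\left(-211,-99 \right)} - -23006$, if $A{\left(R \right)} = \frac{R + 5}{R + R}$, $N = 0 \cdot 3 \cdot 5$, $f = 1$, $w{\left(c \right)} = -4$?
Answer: $23007$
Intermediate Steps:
$N = 0$ ($N = 0 \cdot 5 = 0$)
$A{\left(R \right)} = \frac{5 + R}{2 R}$
$W{\left(Z,n \right)} = 1$ ($W{\left(Z,n \right)} = \frac{5 - 4}{2 \left(-4\right)} 0 + 1 = \frac{1}{2} \left(- \frac{1}{4}\right) 1 \cdot 0 + 1 = \left(- \frac{1}{8}\right) 0 + 1 = 0 + 1 = 1$)
$W{\left(-211,-99 \right)} - -23006 = 1 - -23006 = 1 + 23006 = 23007$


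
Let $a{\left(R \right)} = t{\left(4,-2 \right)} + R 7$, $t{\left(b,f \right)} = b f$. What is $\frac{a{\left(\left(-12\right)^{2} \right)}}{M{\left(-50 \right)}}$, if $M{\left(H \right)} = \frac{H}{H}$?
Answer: $1000$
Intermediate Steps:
$M{\left(H \right)} = 1$
$a{\left(R \right)} = -8 + 7 R$ ($a{\left(R \right)} = 4 \left(-2\right) + R 7 = -8 + 7 R$)
$\frac{a{\left(\left(-12\right)^{2} \right)}}{M{\left(-50 \right)}} = \frac{-8 + 7 \left(-12\right)^{2}}{1} = \left(-8 + 7 \cdot 144\right) 1 = \left(-8 + 1008\right) 1 = 1000 \cdot 1 = 1000$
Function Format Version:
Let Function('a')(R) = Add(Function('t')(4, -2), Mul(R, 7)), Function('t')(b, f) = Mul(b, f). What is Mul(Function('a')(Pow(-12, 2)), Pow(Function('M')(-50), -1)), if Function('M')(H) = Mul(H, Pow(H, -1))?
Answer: 1000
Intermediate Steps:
Function('M')(H) = 1
Function('a')(R) = Add(-8, Mul(7, R)) (Function('a')(R) = Add(Mul(4, -2), Mul(R, 7)) = Add(-8, Mul(7, R)))
Mul(Function('a')(Pow(-12, 2)), Pow(Function('M')(-50), -1)) = Mul(Add(-8, Mul(7, Pow(-12, 2))), Pow(1, -1)) = Mul(Add(-8, Mul(7, 144)), 1) = Mul(Add(-8, 1008), 1) = Mul(1000, 1) = 1000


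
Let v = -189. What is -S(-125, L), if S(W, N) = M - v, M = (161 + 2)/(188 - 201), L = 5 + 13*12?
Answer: -2294/13 ≈ -176.46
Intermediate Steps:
L = 161 (L = 5 + 156 = 161)
M = -163/13 (M = 163/(-13) = 163*(-1/13) = -163/13 ≈ -12.538)
S(W, N) = 2294/13 (S(W, N) = -163/13 - 1*(-189) = -163/13 + 189 = 2294/13)
-S(-125, L) = -1*2294/13 = -2294/13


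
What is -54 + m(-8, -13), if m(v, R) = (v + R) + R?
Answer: -88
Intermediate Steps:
m(v, R) = v + 2*R (m(v, R) = (R + v) + R = v + 2*R)
-54 + m(-8, -13) = -54 + (-8 + 2*(-13)) = -54 + (-8 - 26) = -54 - 34 = -88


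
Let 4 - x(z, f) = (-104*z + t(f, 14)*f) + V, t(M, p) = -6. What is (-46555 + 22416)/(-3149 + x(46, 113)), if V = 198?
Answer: -24139/2119 ≈ -11.392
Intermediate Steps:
x(z, f) = -194 + 6*f + 104*z (x(z, f) = 4 - ((-104*z - 6*f) + 198) = 4 - (198 - 104*z - 6*f) = 4 + (-198 + 6*f + 104*z) = -194 + 6*f + 104*z)
(-46555 + 22416)/(-3149 + x(46, 113)) = (-46555 + 22416)/(-3149 + (-194 + 6*113 + 104*46)) = -24139/(-3149 + (-194 + 678 + 4784)) = -24139/(-3149 + 5268) = -24139/2119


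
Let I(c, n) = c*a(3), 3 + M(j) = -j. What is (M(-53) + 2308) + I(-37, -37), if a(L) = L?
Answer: 2247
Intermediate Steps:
M(j) = -3 - j
I(c, n) = 3*c (I(c, n) = c*3 = 3*c)
(M(-53) + 2308) + I(-37, -37) = ((-3 - 1*(-53)) + 2308) + 3*(-37) = ((-3 + 53) + 2308) - 111 = (50 + 2308) - 111 = 2358 - 111 = 2247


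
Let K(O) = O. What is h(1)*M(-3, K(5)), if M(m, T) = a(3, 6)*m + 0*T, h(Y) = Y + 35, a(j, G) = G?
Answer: -648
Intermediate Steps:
h(Y) = 35 + Y
M(m, T) = 6*m (M(m, T) = 6*m + 0*T = 6*m + 0 = 6*m)
h(1)*M(-3, K(5)) = (35 + 1)*(6*(-3)) = 36*(-18) = -648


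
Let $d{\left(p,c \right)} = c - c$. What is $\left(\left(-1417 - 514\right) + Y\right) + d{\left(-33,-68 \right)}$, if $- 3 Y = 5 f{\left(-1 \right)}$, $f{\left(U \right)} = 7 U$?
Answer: $- \frac{5758}{3} \approx -1919.3$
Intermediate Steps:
$d{\left(p,c \right)} = 0$
$Y = \frac{35}{3}$ ($Y = - \frac{5 \cdot 7 \left(-1\right)}{3} = - \frac{5 \left(-7\right)}{3} = \left(- \frac{1}{3}\right) \left(-35\right) = \frac{35}{3} \approx 11.667$)
$\left(\left(-1417 - 514\right) + Y\right) + d{\left(-33,-68 \right)} = \left(\left(-1417 - 514\right) + \frac{35}{3}\right) + 0 = \left(-1931 + \frac{35}{3}\right) + 0 = - \frac{5758}{3} + 0 = - \frac{5758}{3}$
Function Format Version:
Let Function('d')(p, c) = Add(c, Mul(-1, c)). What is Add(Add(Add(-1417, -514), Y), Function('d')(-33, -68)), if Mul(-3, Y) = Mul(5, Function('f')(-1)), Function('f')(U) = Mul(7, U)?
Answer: Rational(-5758, 3) ≈ -1919.3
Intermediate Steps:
Function('d')(p, c) = 0
Y = Rational(35, 3) (Y = Mul(Rational(-1, 3), Mul(5, Mul(7, -1))) = Mul(Rational(-1, 3), Mul(5, -7)) = Mul(Rational(-1, 3), -35) = Rational(35, 3) ≈ 11.667)
Add(Add(Add(-1417, -514), Y), Function('d')(-33, -68)) = Add(Add(Add(-1417, -514), Rational(35, 3)), 0) = Add(Add(-1931, Rational(35, 3)), 0) = Add(Rational(-5758, 3), 0) = Rational(-5758, 3)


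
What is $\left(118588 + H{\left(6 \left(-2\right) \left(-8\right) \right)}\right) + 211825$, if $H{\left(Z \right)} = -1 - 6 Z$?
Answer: $329836$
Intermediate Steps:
$\left(118588 + H{\left(6 \left(-2\right) \left(-8\right) \right)}\right) + 211825 = \left(118588 - \left(1 + 6 \cdot 6 \left(-2\right) \left(-8\right)\right)\right) + 211825 = \left(118588 - \left(1 + 6 \left(\left(-12\right) \left(-8\right)\right)\right)\right) + 211825 = \left(118588 - 577\right) + 211825 = 118011 + 211825 = 329836$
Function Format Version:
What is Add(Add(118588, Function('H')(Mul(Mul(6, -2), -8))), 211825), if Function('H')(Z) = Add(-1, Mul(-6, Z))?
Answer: 329836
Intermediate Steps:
Add(Add(118588, Function('H')(Mul(Mul(6, -2), -8))), 211825) = Add(Add(118588, Add(-1, Mul(-6, Mul(Mul(6, -2), -8)))), 211825) = Add(Add(118588, Add(-1, Mul(-6, Mul(-12, -8)))), 211825) = Add(Add(118588, Add(-1, Mul(-6, 96))), 211825) = Add(Add(118588, Add(-1, -576)), 211825) = Add(Add(118588, -577), 211825) = Add(118011, 211825) = 329836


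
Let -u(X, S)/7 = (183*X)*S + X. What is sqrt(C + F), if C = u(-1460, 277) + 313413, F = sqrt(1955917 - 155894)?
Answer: sqrt(518385653 + sqrt(1800023)) ≈ 22768.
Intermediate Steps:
u(X, S) = -7*X - 1281*S*X (u(X, S) = -7*((183*X)*S + X) = -7*(183*S*X + X) = -7*(X + 183*S*X) = -7*X - 1281*S*X)
F = sqrt(1800023) ≈ 1341.6
C = 518385653 (C = -7*(-1460)*(1 + 183*277) + 313413 = -7*(-1460)*(1 + 50691) + 313413 = -7*(-1460)*50692 + 313413 = 518072240 + 313413 = 518385653)
sqrt(C + F) = sqrt(518385653 + sqrt(1800023))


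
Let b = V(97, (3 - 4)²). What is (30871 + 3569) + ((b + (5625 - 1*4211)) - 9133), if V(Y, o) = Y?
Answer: 26818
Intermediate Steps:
b = 97
(30871 + 3569) + ((b + (5625 - 1*4211)) - 9133) = (30871 + 3569) + ((97 + (5625 - 1*4211)) - 9133) = 34440 + ((97 + (5625 - 4211)) - 9133) = 34440 + ((97 + 1414) - 9133) = 34440 + (1511 - 9133) = 34440 - 7622 = 26818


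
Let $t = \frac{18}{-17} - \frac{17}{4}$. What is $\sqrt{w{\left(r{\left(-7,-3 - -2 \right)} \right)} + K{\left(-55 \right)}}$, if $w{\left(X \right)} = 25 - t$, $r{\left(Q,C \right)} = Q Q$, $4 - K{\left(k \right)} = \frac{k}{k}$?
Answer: $\frac{\sqrt{38505}}{34} \approx 5.7714$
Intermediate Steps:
$K{\left(k \right)} = 3$ ($K{\left(k \right)} = 4 - \frac{k}{k} = 4 - 1 = 3$)
$r{\left(Q,C \right)} = Q^{2}$
$t = - \frac{361}{68}$ ($t = 18 \left(- \frac{1}{17}\right) - \frac{17}{4} = - \frac{18}{17} - \frac{17}{4} = - \frac{361}{68} \approx -5.3088$)
$w{\left(X \right)} = \frac{2061}{68}$ ($w{\left(X \right)} = 25 - - \frac{361}{68} = 25 + \frac{361}{68} = \frac{2061}{68}$)
$\sqrt{w{\left(r{\left(-7,-3 - -2 \right)} \right)} + K{\left(-55 \right)}} = \sqrt{\frac{2061}{68} + 3} = \sqrt{\frac{2265}{68}} = \frac{\sqrt{38505}}{34}$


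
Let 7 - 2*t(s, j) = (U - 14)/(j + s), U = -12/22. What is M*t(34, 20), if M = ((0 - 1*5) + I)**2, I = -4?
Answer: 6477/22 ≈ 294.41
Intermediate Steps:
U = -6/11 (U = -12*1/22 = -6/11 ≈ -0.54545)
t(s, j) = 7/2 + 80/(11*(j + s)) (t(s, j) = 7/2 - (-6/11 - 14)/(2*(j + s)) = 7/2 - (-80)/(11*(j + s)) = 7/2 + 80/(11*(j + s)))
M = 81 (M = ((0 - 1*5) - 4)**2 = ((0 - 5) - 4)**2 = (-5 - 4)**2 = (-9)**2 = 81)
M*t(34, 20) = 81*((160 + 77*20 + 77*34)/(22*(20 + 34))) = 81*((1/22)*(160 + 1540 + 2618)/54) = 81*((1/22)*(1/54)*4318) = 81*(2159/594) = 6477/22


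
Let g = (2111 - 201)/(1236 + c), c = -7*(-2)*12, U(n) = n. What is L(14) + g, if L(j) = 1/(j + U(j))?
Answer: 13721/9828 ≈ 1.3961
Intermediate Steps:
c = 168 (c = 14*12 = 168)
L(j) = 1/(2*j) (L(j) = 1/(j + j) = 1/(2*j))
g = 955/702 (g = (2111 - 201)/(1236 + 168) = 1910/1404 = 1910*(1/1404) = 955/702 ≈ 1.3604)
L(14) + g = (½)/14 + 955/702 = (½)*(1/14) + 955/702 = 1/28 + 955/702 = 13721/9828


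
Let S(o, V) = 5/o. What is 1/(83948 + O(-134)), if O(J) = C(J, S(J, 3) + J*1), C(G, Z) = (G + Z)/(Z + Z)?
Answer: 35922/3015615973 ≈ 1.1912e-5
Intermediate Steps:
C(G, Z) = (G + Z)/(2*Z) (C(G, Z) = (G + Z)/((2*Z)) = (G + Z)*(1/(2*Z)) = (G + Z)/(2*Z))
O(J) = (2*J + 5/J)/(2*(J + 5/J)) (O(J) = (J + (5/J + J*1))/(2*(5/J + J*1)) = (J + (5/J + J))/(2*(5/J + J)) = (J + (J + 5/J))/(2*(J + 5/J)) = (2*J + 5/J)/(2*(J + 5/J)))
1/(83948 + O(-134)) = 1/(83948 + (5/2 + (-134)²)/(5 + (-134)²)) = 1/(83948 + (5/2 + 17956)/(5 + 17956)) = 1/(83948 + (35917/2)/17961) = 1/(83948 + (1/17961)*(35917/2)) = 1/(83948 + 35917/35922) = 1/(3015615973/35922) = 35922/3015615973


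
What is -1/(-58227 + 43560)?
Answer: 1/14667 ≈ 6.8180e-5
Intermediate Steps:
-1/(-58227 + 43560) = -1/(-14667) = -1*(-1/14667) = 1/14667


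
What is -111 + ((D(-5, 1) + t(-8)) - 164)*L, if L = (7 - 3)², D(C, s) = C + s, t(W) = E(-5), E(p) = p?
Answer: -2879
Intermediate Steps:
t(W) = -5
L = 16 (L = 4² = 16)
-111 + ((D(-5, 1) + t(-8)) - 164)*L = -111 + (((-5 + 1) - 5) - 164)*16 = -111 + ((-4 - 5) - 164)*16 = -111 + (-9 - 164)*16 = -111 - 173*16 = -111 - 2768 = -2879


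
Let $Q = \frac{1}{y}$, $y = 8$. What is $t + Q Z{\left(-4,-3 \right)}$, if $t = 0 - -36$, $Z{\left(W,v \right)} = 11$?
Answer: $\frac{299}{8} \approx 37.375$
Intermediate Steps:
$t = 36$ ($t = 0 + 36 = 36$)
$Q = \frac{1}{8} \approx 0.125$
$t + Q Z{\left(-4,-3 \right)} = 36 + \frac{1}{8} \cdot 11 = 36 + \frac{11}{8} = \frac{299}{8}$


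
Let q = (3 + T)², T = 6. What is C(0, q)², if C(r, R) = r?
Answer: 0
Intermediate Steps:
q = 81 (q = (3 + 6)² = 9² = 81)
C(0, q)² = 0² = 0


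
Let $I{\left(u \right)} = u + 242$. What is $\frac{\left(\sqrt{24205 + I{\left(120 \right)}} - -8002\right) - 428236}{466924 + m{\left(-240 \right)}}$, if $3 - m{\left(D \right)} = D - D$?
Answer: $- \frac{420234}{466927} + \frac{\sqrt{24567}}{466927} \approx -0.89966$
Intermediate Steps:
$m{\left(D \right)} = 3$ ($m{\left(D \right)} = 3 - \left(D - D\right) = 3 - 0 = 3 + 0 = 3$)
$I{\left(u \right)} = 242 + u$
$\frac{\left(\sqrt{24205 + I{\left(120 \right)}} - -8002\right) - 428236}{466924 + m{\left(-240 \right)}} = \frac{\left(\sqrt{24205 + \left(242 + 120\right)} - -8002\right) - 428236}{466924 + 3} = \frac{\left(\sqrt{24205 + 362} + 8002\right) - 428236}{466927} = \left(\left(\sqrt{24567} + 8002\right) - 428236\right) \frac{1}{466927} = \left(\left(8002 + \sqrt{24567}\right) - 428236\right) \frac{1}{466927} = \left(-420234 + \sqrt{24567}\right) \frac{1}{466927} = - \frac{420234}{466927} + \frac{\sqrt{24567}}{466927}$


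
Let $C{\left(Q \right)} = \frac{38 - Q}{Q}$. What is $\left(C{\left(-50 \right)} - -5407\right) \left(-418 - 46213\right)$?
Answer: $- \frac{6301293661}{25} \approx -2.5205 \cdot 10^{8}$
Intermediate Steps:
$C{\left(Q \right)} = \frac{38 - Q}{Q}$
$\left(C{\left(-50 \right)} - -5407\right) \left(-418 - 46213\right) = \left(\frac{38 - -50}{-50} - -5407\right) \left(-418 - 46213\right) = \left(- \frac{38 + 50}{50} + \left(-2007 + 7414\right)\right) \left(-46631\right) = \left(\left(- \frac{1}{50}\right) 88 + 5407\right) \left(-46631\right) = \left(- \frac{44}{25} + 5407\right) \left(-46631\right) = \frac{135131}{25} \left(-46631\right) = - \frac{6301293661}{25}$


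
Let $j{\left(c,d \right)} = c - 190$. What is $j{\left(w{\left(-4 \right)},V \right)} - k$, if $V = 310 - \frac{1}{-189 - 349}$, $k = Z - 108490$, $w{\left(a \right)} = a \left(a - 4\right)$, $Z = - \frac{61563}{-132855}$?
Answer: $\frac{4797462099}{44285} \approx 1.0833 \cdot 10^{5}$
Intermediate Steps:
$Z = \frac{20521}{44285}$ ($Z = \left(-61563\right) \left(- \frac{1}{132855}\right) = \frac{20521}{44285} \approx 0.46338$)
$w{\left(a \right)} = a \left(-4 + a\right)$
$k = - \frac{4804459129}{44285}$ ($k = \frac{20521}{44285} - 108490 = - \frac{4804459129}{44285} \approx -1.0849 \cdot 10^{5}$)
$V = \frac{166781}{538}$ ($V = 310 - \frac{1}{-538} = 310 - - \frac{1}{538} = 310 + \frac{1}{538} = \frac{166781}{538} \approx 310.0$)
$j{\left(c,d \right)} = -190 + c$
$j{\left(w{\left(-4 \right)},V \right)} - k = \left(-190 - 4 \left(-4 - 4\right)\right) - - \frac{4804459129}{44285} = \left(-190 - -32\right) + \frac{4804459129}{44285} = \left(-190 + 32\right) + \frac{4804459129}{44285} = -158 + \frac{4804459129}{44285} = \frac{4797462099}{44285}$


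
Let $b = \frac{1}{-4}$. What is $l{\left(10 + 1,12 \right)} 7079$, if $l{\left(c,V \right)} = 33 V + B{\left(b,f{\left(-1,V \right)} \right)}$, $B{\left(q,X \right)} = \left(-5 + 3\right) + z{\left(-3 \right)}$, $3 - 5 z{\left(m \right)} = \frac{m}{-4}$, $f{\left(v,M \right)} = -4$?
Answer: $\frac{55846231}{20} \approx 2.7923 \cdot 10^{6}$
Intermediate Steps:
$b = - \frac{1}{4} \approx -0.25$
$z{\left(m \right)} = \frac{3}{5} + \frac{m}{20}$ ($z{\left(m \right)} = \frac{3}{5} - \frac{m \frac{1}{-4}}{5} = \frac{3}{5} - \frac{m \left(- \frac{1}{4}\right)}{5} = \frac{3}{5} - \frac{\left(- \frac{1}{4}\right) m}{5} = \frac{3}{5} + \frac{m}{20}$)
$B{\left(q,X \right)} = - \frac{31}{20}$ ($B{\left(q,X \right)} = \left(-5 + 3\right) + \left(\frac{3}{5} + \frac{1}{20} \left(-3\right)\right) = -2 + \left(\frac{3}{5} - \frac{3}{20}\right) = -2 + \frac{9}{20} = - \frac{31}{20}$)
$l{\left(c,V \right)} = - \frac{31}{20} + 33 V$ ($l{\left(c,V \right)} = 33 V - \frac{31}{20} = - \frac{31}{20} + 33 V$)
$l{\left(10 + 1,12 \right)} 7079 = \left(- \frac{31}{20} + 33 \cdot 12\right) 7079 = \left(- \frac{31}{20} + 396\right) 7079 = \frac{7889}{20} \cdot 7079 = \frac{55846231}{20}$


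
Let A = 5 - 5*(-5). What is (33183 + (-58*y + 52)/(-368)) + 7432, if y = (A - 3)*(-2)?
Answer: 933946/23 ≈ 40606.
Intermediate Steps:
A = 30 (A = 5 + 25 = 30)
y = -54 (y = (30 - 3)*(-2) = 27*(-2) = -54)
(33183 + (-58*y + 52)/(-368)) + 7432 = (33183 + (-58*(-54) + 52)/(-368)) + 7432 = (33183 + (3132 + 52)*(-1/368)) + 7432 = (33183 + 3184*(-1/368)) + 7432 = (33183 - 199/23) + 7432 = 763010/23 + 7432 = 933946/23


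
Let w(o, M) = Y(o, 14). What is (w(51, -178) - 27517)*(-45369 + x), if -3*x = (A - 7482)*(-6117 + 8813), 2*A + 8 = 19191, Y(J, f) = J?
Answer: 159943279654/3 ≈ 5.3314e+10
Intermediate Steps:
A = 19183/2 (A = -4 + (1/2)*19191 = -4 + 19191/2 = 19183/2 ≈ 9591.5)
w(o, M) = o
x = -5687212/3 (x = -(19183/2 - 7482)*(-6117 + 8813)/3 = -4219*2696/6 = -1/3*5687212 = -5687212/3 ≈ -1.8957e+6)
(w(51, -178) - 27517)*(-45369 + x) = (51 - 27517)*(-45369 - 5687212/3) = -27466*(-5823319/3) = 159943279654/3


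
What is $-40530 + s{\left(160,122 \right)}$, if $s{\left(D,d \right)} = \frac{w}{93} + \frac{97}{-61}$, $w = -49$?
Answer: $- \frac{229938700}{5673} \approx -40532.0$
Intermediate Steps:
$s{\left(D,d \right)} = - \frac{12010}{5673}$ ($s{\left(D,d \right)} = - \frac{49}{93} + \frac{97}{-61} = \left(-49\right) \frac{1}{93} + 97 \left(- \frac{1}{61}\right) = - \frac{49}{93} - \frac{97}{61} = - \frac{12010}{5673}$)
$-40530 + s{\left(160,122 \right)} = -40530 - \frac{12010}{5673} = - \frac{229938700}{5673}$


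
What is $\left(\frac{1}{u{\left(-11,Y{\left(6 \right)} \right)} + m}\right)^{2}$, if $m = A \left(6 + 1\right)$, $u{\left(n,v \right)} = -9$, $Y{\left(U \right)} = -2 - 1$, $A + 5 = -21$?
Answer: $\frac{1}{36481} \approx 2.7412 \cdot 10^{-5}$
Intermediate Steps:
$A = -26$ ($A = -5 - 21 = -26$)
$Y{\left(U \right)} = -3$ ($Y{\left(U \right)} = -2 - 1 = -3$)
$m = -182$ ($m = - 26 \left(6 + 1\right) = \left(-26\right) 7 = -182$)
$\left(\frac{1}{u{\left(-11,Y{\left(6 \right)} \right)} + m}\right)^{2} = \left(\frac{1}{-9 - 182}\right)^{2} = \left(\frac{1}{-191}\right)^{2} = \left(- \frac{1}{191}\right)^{2} = \frac{1}{36481}$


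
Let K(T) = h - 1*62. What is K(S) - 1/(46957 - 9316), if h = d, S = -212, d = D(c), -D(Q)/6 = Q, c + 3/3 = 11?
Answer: -4592203/37641 ≈ -122.00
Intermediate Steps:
c = 10 (c = -1 + 11 = 10)
D(Q) = -6*Q
d = -60 (d = -6*10 = -60)
h = -60
K(T) = -122 (K(T) = -60 - 1*62 = -60 - 62 = -122)
K(S) - 1/(46957 - 9316) = -122 - 1/(46957 - 9316) = -122 - 1/37641 = -4592203/37641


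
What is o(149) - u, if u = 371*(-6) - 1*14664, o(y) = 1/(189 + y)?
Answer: 5708821/338 ≈ 16890.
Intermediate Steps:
u = -16890 (u = -2226 - 14664 = -16890)
o(149) - u = 1/(189 + 149) - 1*(-16890) = 1/338 + 16890 = 5708821/338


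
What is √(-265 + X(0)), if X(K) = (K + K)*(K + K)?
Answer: I*√265 ≈ 16.279*I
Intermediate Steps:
X(K) = 4*K² (X(K) = (2*K)*(2*K) = 4*K²)
√(-265 + X(0)) = √(-265 + 4*0²) = √(-265 + 4*0) = √(-265 + 0) = √(-265) = I*√265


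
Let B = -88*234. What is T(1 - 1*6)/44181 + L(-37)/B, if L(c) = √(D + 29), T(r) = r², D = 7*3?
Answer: 25/44181 - 5*√2/20592 ≈ 0.00022247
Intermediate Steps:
D = 21
B = -20592
L(c) = 5*√2 (L(c) = √(21 + 29) = √50 = 5*√2)
T(1 - 1*6)/44181 + L(-37)/B = (1 - 1*6)²/44181 + (5*√2)/(-20592) = (1 - 6)²*(1/44181) + (5*√2)*(-1/20592) = (-5)²*(1/44181) - 5*√2/20592 = 25*(1/44181) - 5*√2/20592 = 25/44181 - 5*√2/20592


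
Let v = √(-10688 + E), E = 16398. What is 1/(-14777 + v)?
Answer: -14777/218354019 - √5710/218354019 ≈ -6.8021e-5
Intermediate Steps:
v = √5710 (v = √(-10688 + 16398) = √5710 ≈ 75.565)
1/(-14777 + v) = 1/(-14777 + √5710)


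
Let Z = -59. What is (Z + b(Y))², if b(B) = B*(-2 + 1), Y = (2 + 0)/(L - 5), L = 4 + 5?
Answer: 14161/4 ≈ 3540.3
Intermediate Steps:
L = 9
Y = ½ (Y = (2 + 0)/(9 - 5) = 2/4 = 2*(¼) = ½ ≈ 0.50000)
b(B) = -B (b(B) = B*(-1) = -B)
(Z + b(Y))² = (-59 - 1*½)² = (-59 - ½)² = (-119/2)² = 14161/4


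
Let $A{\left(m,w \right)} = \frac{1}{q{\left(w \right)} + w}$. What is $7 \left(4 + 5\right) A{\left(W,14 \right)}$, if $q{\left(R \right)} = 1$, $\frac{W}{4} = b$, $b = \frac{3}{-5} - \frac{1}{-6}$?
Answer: $\frac{21}{5} \approx 4.2$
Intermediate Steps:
$b = - \frac{13}{30}$ ($b = 3 \left(- \frac{1}{5}\right) - - \frac{1}{6} = - \frac{3}{5} + \frac{1}{6} = - \frac{13}{30} \approx -0.43333$)
$W = - \frac{26}{15}$ ($W = 4 \left(- \frac{13}{30}\right) = - \frac{26}{15} \approx -1.7333$)
$A{\left(m,w \right)} = \frac{1}{1 + w}$
$7 \left(4 + 5\right) A{\left(W,14 \right)} = \frac{7 \left(4 + 5\right)}{1 + 14} = \frac{7 \cdot 9}{15} = 63 \cdot \frac{1}{15} = \frac{21}{5}$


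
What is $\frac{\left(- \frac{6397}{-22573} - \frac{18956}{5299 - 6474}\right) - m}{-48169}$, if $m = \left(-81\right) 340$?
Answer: $- \frac{730886403763}{1277599633475} \approx -0.57208$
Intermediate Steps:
$m = -27540$
$\frac{\left(- \frac{6397}{-22573} - \frac{18956}{5299 - 6474}\right) - m}{-48169} = \frac{\left(- \frac{6397}{-22573} - \frac{18956}{5299 - 6474}\right) - -27540}{-48169} = \left(\left(\left(-6397\right) \left(- \frac{1}{22573}\right) - \frac{18956}{-1175}\right) + 27540\right) \left(- \frac{1}{48169}\right) = \left(\left(\frac{6397}{22573} - - \frac{18956}{1175}\right) + 27540\right) \left(- \frac{1}{48169}\right) = \left(\left(\frac{6397}{22573} + \frac{18956}{1175}\right) + 27540\right) \left(- \frac{1}{48169}\right) = \left(\frac{435410263}{26523275} + 27540\right) \left(- \frac{1}{48169}\right) = \frac{730886403763}{26523275} \left(- \frac{1}{48169}\right) = - \frac{730886403763}{1277599633475}$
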